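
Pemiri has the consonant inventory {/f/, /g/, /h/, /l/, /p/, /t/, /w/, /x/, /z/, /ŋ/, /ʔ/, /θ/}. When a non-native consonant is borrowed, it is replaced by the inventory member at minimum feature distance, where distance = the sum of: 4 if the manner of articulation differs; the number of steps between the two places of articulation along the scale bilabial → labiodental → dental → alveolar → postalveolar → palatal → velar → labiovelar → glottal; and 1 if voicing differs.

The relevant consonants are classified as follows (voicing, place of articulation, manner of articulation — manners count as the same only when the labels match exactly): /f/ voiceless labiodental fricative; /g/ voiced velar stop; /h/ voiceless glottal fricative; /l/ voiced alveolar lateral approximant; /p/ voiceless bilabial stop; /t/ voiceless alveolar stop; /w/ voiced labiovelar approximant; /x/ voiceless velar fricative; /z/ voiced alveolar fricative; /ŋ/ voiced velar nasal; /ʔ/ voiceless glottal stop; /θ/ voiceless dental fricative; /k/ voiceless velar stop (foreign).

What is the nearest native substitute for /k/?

/g/ is closest: same manner (stop), place distance 0 (velar→velar), voicing differs (+1); total 1. Next closest is /ʔ/ at distance 2.

g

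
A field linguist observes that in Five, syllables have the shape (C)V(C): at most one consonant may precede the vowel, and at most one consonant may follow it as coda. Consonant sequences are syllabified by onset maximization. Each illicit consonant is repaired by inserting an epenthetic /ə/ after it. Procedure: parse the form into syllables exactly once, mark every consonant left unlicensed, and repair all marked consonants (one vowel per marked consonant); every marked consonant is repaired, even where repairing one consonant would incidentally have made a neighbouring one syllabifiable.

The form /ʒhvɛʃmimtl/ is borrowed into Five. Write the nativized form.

Under (C)V(C), the unsyllabifiable consonants are /ʒ/, /h/, /t/, /l/ (at most one coda consonant is licensed; onsets are limited to one consonant).
Inserting the epenthetic vowel yields /ʒ/ → /ʒə/, /h/ → /hə/, /t/ → /tə/, /l/ → /lə/.

ʒəhəvɛʃmimtələ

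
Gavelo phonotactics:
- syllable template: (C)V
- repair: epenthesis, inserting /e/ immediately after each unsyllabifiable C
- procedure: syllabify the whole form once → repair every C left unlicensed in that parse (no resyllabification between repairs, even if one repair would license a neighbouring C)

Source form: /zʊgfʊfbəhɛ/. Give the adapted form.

Under (C)V, the unsyllabifiable consonants are /g/, /f/ (no codas are permitted; onsets are limited to one consonant).
Each unlicensed consonant becomes the onset of a new syllable: /g/ → /ge/, /f/ → /fe/.

zʊgefʊfebəhɛ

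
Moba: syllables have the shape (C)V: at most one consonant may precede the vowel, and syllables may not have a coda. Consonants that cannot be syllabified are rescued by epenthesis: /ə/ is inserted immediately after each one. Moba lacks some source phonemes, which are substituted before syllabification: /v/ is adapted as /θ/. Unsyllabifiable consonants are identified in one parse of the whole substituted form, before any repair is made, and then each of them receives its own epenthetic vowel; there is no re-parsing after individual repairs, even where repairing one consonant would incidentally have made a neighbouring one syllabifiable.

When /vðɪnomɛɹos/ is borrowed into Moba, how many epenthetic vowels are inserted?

2

After substitution the input is /θðɪnomɛɹos/.
The unsyllabifiable consonants are /θ/, /s/; each receives one epenthetic vowel.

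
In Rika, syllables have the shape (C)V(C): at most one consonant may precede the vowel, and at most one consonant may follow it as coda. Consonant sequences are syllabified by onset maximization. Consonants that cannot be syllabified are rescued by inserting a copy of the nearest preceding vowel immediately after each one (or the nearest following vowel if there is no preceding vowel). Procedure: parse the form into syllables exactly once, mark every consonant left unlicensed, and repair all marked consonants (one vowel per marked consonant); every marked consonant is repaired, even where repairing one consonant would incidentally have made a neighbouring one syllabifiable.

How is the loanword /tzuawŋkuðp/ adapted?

Syllabifying with onset maximization leaves /t/, /ŋ/, /p/ stranded (at most one coda consonant is licensed; onsets are limited to one consonant).
Inserting the epenthetic vowel yields /t/ → /tu/, /ŋ/ → /ŋa/, /p/ → /pu/.

tuzuawŋakuðpu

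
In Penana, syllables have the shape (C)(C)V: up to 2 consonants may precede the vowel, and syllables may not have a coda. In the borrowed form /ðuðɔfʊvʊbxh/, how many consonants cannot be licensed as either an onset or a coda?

3

Syllabifying with onset maximization leaves /b/, /x/, /h/ stranded (no codas are permitted; onsets may contain at most 2 consonants).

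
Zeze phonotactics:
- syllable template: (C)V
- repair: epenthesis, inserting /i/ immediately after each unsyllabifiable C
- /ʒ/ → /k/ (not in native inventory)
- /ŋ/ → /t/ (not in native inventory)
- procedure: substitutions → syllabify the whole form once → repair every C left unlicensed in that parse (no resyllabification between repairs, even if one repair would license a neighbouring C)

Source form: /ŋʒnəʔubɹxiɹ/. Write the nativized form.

tikinəʔubiɹixiɹi

Substitution: /ŋ/ → /t/, /ʒ/ → /k/, giving /tknəʔubɹxiɹ/.
The consonants /t/, /k/, /b/, /ɹ/, /ɹ/ cannot be parsed into a legal (C)V syllable (no codas are permitted; onsets are limited to one consonant).
Epenthesis after each stranded consonant: /t/ → /ti/, /k/ → /ki/, /b/ → /bi/, /ɹ/ → /ɹi/, /ɹ/ → /ɹi/.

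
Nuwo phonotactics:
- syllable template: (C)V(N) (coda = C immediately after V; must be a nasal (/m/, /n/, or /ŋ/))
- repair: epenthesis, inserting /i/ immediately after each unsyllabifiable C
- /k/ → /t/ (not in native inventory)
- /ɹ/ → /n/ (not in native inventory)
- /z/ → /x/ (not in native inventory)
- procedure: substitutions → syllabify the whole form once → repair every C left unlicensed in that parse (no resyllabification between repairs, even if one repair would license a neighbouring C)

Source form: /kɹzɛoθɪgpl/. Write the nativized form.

tinixɛoθɪgipili

Substitution: /k/ → /t/, /ɹ/ → /n/, /z/ → /x/, giving /tnxɛoθɪgpl/.
Under (C)V(N), the unsyllabifiable consonants are /t/, /n/, /g/, /p/, /l/ (only a nasal (/m/, /n/, or /ŋ/) is licensed in coda position; onsets are limited to one consonant).
Epenthesis after each stranded consonant: /t/ → /ti/, /n/ → /ni/, /g/ → /gi/, /p/ → /pi/, /l/ → /li/.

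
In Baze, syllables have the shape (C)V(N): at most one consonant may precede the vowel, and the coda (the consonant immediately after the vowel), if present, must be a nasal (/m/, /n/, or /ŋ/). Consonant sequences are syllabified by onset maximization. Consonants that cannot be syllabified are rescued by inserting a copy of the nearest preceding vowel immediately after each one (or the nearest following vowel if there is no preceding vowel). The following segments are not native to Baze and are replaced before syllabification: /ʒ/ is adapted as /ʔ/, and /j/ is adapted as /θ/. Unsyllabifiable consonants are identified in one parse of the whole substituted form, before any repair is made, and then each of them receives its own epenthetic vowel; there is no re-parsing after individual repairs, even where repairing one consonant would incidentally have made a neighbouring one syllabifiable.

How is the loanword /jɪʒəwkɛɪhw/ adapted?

Substitution: /j/ → /θ/, /ʒ/ → /ʔ/, giving /θɪʔəwkɛɪhw/.
The consonants /w/, /h/, /w/ cannot be parsed into a legal (C)V(N) syllable (only a nasal (/m/, /n/, or /ŋ/) is licensed in coda position; onsets are limited to one consonant).
Each unlicensed consonant becomes the onset of a new syllable: /w/ → /wə/, /h/ → /hɪ/, /w/ → /wɪ/.

θɪʔəwəkɛɪhɪwɪ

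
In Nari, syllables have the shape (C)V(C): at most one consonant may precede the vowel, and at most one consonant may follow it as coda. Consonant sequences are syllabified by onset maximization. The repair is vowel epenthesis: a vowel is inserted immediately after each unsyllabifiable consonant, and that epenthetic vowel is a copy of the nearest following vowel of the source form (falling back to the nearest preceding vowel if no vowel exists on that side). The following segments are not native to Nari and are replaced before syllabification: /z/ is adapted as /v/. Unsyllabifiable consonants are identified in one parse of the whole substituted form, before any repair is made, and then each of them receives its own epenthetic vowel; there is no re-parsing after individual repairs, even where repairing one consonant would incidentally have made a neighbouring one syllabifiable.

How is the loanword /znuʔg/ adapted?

vunuʔgu

Substitution: /z/ → /v/, giving /vnuʔg/.
Under (C)V(C), the unsyllabifiable consonants are /v/, /g/ (at most one coda consonant is licensed; onsets are limited to one consonant).
Each unlicensed consonant becomes the onset of a new syllable: /v/ → /vu/, /g/ → /gu/.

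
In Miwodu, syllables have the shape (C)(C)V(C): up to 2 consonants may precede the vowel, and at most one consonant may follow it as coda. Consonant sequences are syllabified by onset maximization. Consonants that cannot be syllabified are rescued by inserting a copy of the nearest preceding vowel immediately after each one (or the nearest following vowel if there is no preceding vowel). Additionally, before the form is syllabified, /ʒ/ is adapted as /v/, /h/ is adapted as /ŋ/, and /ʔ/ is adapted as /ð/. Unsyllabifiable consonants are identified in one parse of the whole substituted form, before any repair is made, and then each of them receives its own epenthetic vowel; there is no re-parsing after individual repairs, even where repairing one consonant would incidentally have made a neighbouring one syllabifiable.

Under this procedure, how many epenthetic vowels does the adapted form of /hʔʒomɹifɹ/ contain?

After substitution the input is /ŋðvomɹifɹ/.
The unsyllabifiable consonants are /ŋ/, /ɹ/; each receives one epenthetic vowel.

2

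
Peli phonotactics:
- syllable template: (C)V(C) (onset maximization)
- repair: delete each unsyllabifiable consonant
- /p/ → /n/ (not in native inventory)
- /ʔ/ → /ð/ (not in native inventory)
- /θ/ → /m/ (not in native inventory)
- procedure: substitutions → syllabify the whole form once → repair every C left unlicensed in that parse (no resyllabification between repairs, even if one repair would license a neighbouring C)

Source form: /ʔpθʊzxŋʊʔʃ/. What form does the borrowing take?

mʊzŋʊð

Substitution: /ʔ/ → /ð/, /p/ → /n/, /θ/ → /m/, giving /ðnmʊzxŋʊðʃ/.
The consonants /ð/, /n/, /x/, /ʃ/ cannot be parsed into a legal (C)V(C) syllable (at most one coda consonant is licensed; onsets are limited to one consonant).
Deletion applies to /ð/, /n/, /x/, /ʃ/.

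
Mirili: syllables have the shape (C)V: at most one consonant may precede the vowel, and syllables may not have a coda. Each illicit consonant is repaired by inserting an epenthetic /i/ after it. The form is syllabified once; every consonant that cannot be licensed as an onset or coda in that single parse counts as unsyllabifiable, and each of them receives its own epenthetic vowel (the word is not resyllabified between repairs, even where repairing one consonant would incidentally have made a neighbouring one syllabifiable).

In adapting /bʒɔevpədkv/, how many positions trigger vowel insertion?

The unsyllabifiable consonants are /b/, /v/, /d/, /k/, /v/; each receives one epenthetic vowel.

5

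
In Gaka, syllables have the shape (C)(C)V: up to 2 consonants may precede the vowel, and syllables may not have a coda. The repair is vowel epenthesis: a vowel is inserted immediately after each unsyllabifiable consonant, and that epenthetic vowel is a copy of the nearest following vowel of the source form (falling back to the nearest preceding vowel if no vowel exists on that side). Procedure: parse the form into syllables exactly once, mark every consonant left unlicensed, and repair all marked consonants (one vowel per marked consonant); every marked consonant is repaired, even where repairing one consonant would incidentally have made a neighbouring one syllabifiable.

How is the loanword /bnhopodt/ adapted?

bonhopodoto

Syllabifying with onset maximization leaves /b/, /d/, /t/ stranded (no codas are permitted; onsets may contain at most 2 consonants).
Epenthesis after each stranded consonant: /b/ → /bo/, /d/ → /do/, /t/ → /to/.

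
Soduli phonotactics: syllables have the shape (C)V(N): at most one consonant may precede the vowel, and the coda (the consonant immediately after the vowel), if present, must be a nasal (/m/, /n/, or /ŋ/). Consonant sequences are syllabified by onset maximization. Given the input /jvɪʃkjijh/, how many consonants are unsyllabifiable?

Under (C)V(N), the unsyllabifiable consonants are /j/, /ʃ/, /k/, /j/, /h/ (only a nasal (/m/, /n/, or /ŋ/) is licensed in coda position; onsets are limited to one consonant).

5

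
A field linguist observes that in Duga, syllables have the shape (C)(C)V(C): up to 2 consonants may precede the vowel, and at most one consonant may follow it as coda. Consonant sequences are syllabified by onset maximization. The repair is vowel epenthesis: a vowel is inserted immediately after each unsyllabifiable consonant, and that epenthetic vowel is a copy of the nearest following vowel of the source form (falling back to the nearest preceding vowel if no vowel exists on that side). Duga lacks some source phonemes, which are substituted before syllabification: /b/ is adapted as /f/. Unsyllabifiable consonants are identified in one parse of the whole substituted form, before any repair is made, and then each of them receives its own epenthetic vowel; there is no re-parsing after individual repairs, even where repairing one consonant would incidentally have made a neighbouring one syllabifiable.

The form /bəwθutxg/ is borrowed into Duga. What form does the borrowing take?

Substitution: /b/ → /f/, giving /fəwθutxg/.
Syllabifying with onset maximization leaves /x/, /g/ stranded (at most one coda consonant is licensed; onsets may contain at most 2 consonants).
Epenthesis after each stranded consonant: /x/ → /xu/, /g/ → /gu/.

fəwθutxugu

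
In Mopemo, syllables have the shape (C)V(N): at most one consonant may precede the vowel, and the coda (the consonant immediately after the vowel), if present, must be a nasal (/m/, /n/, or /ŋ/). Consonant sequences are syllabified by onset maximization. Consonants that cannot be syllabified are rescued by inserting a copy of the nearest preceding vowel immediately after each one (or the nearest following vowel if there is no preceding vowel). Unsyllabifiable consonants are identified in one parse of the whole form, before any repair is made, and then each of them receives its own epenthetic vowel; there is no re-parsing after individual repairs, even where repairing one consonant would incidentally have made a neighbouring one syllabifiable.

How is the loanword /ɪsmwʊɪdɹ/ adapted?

Under (C)V(N), the unsyllabifiable consonants are /s/, /m/, /d/, /ɹ/ (only a nasal (/m/, /n/, or /ŋ/) is licensed in coda position; onsets are limited to one consonant).
Inserting the epenthetic vowel yields /s/ → /sɪ/, /m/ → /mɪ/, /d/ → /dɪ/, /ɹ/ → /ɹɪ/.

ɪsɪmɪwʊɪdɪɹɪ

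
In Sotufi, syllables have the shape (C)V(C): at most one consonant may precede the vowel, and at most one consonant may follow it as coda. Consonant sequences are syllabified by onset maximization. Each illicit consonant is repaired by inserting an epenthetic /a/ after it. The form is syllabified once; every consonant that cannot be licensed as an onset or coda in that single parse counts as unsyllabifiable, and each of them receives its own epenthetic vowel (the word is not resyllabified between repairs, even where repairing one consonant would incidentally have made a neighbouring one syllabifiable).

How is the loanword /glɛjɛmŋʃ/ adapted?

The consonants /g/, /ŋ/, /ʃ/ cannot be parsed into a legal (C)V(C) syllable (at most one coda consonant is licensed; onsets are limited to one consonant).
Inserting the epenthetic vowel yields /g/ → /ga/, /ŋ/ → /ŋa/, /ʃ/ → /ʃa/.

galɛjɛmŋaʃa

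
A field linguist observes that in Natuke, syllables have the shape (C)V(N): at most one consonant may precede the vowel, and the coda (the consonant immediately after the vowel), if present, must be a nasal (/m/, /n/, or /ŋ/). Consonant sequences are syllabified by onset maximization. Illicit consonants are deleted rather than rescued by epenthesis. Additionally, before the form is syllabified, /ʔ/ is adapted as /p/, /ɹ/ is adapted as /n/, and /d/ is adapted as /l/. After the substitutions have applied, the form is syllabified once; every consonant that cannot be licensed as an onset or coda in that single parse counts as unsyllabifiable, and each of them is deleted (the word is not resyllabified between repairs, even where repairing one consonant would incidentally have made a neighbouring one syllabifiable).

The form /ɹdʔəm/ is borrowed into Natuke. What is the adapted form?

pəm

Substitution: /ɹ/ → /n/, /d/ → /l/, /ʔ/ → /p/, giving /nlpəm/.
The consonants /n/, /l/ cannot be parsed into a legal (C)V(N) syllable (only a nasal (/m/, /n/, or /ŋ/) is licensed in coda position; onsets are limited to one consonant).
Deleting the stranded consonants removes /n/, /l/.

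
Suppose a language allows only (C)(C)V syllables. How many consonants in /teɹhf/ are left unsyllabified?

Under (C)(C)V, the unsyllabifiable consonants are /ɹ/, /h/, /f/ (no codas are permitted; onsets may contain at most 2 consonants).

3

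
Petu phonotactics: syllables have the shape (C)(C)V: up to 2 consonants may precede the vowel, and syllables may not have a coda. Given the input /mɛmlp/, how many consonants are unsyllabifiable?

3

The consonants /m/, /l/, /p/ cannot be parsed into a legal (C)(C)V syllable (no codas are permitted; onsets may contain at most 2 consonants).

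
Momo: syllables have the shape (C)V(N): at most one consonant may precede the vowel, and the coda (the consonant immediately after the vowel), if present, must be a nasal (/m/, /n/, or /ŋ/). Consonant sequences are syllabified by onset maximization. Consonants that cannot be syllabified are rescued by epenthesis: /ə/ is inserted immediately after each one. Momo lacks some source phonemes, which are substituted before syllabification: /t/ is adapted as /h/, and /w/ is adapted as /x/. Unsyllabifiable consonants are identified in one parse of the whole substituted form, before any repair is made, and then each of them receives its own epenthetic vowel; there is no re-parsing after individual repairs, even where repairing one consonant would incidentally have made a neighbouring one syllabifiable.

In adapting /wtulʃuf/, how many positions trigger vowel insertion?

3

After substitution the input is /xhulʃuf/.
The unsyllabifiable consonants are /x/, /l/, /f/; each receives one epenthetic vowel.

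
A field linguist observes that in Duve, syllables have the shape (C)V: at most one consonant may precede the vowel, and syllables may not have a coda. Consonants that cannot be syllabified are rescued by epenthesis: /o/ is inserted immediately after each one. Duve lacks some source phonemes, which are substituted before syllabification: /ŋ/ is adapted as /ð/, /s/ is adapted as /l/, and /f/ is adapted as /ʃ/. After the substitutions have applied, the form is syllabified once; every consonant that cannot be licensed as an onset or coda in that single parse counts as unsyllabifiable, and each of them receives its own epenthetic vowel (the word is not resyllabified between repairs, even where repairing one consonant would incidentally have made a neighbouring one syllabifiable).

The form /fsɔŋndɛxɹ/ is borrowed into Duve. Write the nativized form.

Substitution: /f/ → /ʃ/, /s/ → /l/, /ŋ/ → /ð/, giving /ʃlɔðndɛxɹ/.
Syllabifying with onset maximization leaves /ʃ/, /ð/, /n/, /x/, /ɹ/ stranded (no codas are permitted; onsets are limited to one consonant).
Inserting the epenthetic vowel yields /ʃ/ → /ʃo/, /ð/ → /ðo/, /n/ → /no/, /x/ → /xo/, /ɹ/ → /ɹo/.

ʃolɔðonodɛxoɹo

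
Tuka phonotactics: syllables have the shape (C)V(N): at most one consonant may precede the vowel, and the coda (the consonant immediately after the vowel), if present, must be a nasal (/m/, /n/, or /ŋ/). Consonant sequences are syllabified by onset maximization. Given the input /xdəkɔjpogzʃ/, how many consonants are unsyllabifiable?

5

Under (C)V(N), the unsyllabifiable consonants are /x/, /j/, /g/, /z/, /ʃ/ (only a nasal (/m/, /n/, or /ŋ/) is licensed in coda position; onsets are limited to one consonant).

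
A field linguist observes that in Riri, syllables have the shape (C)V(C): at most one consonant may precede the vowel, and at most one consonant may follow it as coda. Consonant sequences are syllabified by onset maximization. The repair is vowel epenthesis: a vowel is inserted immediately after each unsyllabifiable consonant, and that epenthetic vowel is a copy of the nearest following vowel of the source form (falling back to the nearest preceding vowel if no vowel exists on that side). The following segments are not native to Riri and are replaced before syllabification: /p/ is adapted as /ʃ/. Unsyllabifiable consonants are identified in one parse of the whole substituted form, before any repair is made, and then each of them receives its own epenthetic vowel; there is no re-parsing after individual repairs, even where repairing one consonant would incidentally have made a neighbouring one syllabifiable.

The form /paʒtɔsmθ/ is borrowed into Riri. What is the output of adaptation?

ʃaʒtɔsmɔθɔ

Substitution: /p/ → /ʃ/, giving /ʃaʒtɔsmθ/.
Syllabifying with onset maximization leaves /m/, /θ/ stranded (at most one coda consonant is licensed; onsets are limited to one consonant).
Each unlicensed consonant becomes the onset of a new syllable: /m/ → /mɔ/, /θ/ → /θɔ/.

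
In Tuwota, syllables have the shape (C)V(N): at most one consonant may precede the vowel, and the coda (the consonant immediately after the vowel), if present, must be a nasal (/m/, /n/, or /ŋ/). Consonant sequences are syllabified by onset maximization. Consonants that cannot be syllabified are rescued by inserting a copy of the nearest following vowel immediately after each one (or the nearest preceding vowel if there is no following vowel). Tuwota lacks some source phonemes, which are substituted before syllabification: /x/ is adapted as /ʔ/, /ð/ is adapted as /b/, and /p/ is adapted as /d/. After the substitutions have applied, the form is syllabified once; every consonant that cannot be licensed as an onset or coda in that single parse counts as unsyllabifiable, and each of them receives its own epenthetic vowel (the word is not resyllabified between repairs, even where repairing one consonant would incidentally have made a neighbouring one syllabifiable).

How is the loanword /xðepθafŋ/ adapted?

Substitution: /x/ → /ʔ/, /ð/ → /b/, /p/ → /d/, giving /ʔbedθafŋ/.
Under (C)V(N), the unsyllabifiable consonants are /ʔ/, /d/, /f/, /ŋ/ (only a nasal (/m/, /n/, or /ŋ/) is licensed in coda position; onsets are limited to one consonant).
Each unlicensed consonant becomes the onset of a new syllable: /ʔ/ → /ʔe/, /d/ → /da/, /f/ → /fa/, /ŋ/ → /ŋa/.

ʔebedaθafaŋa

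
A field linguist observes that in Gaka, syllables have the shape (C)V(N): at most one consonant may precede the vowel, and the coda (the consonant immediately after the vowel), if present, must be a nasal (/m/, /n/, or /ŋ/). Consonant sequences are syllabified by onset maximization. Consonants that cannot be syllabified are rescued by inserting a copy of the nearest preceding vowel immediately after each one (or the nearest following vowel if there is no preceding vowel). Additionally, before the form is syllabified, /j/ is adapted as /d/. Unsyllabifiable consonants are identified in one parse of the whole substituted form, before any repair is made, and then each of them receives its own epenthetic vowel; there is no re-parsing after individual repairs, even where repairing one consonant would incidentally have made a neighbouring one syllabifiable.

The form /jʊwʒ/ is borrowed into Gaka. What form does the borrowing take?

Substitution: /j/ → /d/, giving /dʊwʒ/.
The consonants /w/, /ʒ/ cannot be parsed into a legal (C)V(N) syllable (only a nasal (/m/, /n/, or /ŋ/) is licensed in coda position; onsets are limited to one consonant).
Inserting the epenthetic vowel yields /w/ → /wʊ/, /ʒ/ → /ʒʊ/.

dʊwʊʒʊ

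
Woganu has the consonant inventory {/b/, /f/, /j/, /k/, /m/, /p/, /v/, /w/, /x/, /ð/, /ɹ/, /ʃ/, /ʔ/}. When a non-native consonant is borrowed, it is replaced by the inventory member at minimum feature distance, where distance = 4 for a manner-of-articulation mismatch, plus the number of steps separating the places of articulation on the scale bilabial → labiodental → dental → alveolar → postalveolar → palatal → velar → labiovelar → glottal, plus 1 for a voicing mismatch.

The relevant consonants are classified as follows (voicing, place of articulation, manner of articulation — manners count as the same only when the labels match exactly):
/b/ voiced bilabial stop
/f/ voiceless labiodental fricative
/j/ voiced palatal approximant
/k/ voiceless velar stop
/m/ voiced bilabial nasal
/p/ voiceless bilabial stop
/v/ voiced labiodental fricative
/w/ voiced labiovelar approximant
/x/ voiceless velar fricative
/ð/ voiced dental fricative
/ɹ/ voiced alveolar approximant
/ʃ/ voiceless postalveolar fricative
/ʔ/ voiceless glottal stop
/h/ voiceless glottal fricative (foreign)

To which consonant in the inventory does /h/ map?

x

/x/ is closest: same manner (fricative), place distance 2 (glottal→velar), same voicing; total 2. Next closest is /ʃ/ at distance 4.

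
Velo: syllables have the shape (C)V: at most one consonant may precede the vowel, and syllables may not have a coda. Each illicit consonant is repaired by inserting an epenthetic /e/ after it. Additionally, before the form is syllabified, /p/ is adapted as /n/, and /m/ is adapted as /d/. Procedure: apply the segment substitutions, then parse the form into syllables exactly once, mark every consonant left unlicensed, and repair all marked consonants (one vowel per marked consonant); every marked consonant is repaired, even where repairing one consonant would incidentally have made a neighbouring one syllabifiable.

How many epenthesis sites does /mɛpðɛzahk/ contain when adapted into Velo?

After substitution the input is /dɛnðɛzahk/.
The unsyllabifiable consonants are /n/, /h/, /k/; each receives one epenthetic vowel.

3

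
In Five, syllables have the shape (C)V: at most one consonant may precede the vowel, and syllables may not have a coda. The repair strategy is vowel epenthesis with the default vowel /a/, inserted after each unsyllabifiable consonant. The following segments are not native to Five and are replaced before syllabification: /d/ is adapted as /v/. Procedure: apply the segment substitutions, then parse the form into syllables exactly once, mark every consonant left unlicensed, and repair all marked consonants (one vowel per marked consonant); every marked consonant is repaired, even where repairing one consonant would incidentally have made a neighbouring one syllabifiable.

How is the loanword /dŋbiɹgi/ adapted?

vaŋabiɹagi

Substitution: /d/ → /v/, giving /vŋbiɹgi/.
Under (C)V, the unsyllabifiable consonants are /v/, /ŋ/, /ɹ/ (no codas are permitted; onsets are limited to one consonant).
Each unlicensed consonant becomes the onset of a new syllable: /v/ → /va/, /ŋ/ → /ŋa/, /ɹ/ → /ɹa/.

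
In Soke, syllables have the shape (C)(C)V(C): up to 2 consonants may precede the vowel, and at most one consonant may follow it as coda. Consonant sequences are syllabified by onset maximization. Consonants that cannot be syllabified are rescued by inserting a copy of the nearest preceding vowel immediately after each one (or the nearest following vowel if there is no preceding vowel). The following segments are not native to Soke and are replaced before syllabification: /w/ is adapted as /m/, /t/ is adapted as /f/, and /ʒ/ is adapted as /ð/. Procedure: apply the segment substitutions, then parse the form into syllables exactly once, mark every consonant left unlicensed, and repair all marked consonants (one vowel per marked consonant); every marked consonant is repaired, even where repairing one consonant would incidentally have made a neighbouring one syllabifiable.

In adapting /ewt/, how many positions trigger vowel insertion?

After substitution the input is /emf/.
The unsyllabifiable consonants are /f/; each receives one epenthetic vowel.

1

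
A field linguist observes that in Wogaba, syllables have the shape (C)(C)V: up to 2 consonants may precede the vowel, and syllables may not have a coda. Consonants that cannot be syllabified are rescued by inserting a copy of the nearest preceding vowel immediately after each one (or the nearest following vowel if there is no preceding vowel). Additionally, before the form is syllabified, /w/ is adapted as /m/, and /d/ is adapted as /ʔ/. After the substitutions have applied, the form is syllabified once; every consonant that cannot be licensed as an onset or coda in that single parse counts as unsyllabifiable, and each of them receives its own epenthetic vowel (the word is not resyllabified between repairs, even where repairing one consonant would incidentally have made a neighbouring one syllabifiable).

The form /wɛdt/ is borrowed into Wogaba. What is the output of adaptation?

mɛʔɛtɛ

Substitution: /w/ → /m/, /d/ → /ʔ/, giving /mɛʔt/.
Syllabifying with onset maximization leaves /ʔ/, /t/ stranded (no codas are permitted; onsets may contain at most 2 consonants).
Epenthesis after each stranded consonant: /ʔ/ → /ʔɛ/, /t/ → /tɛ/.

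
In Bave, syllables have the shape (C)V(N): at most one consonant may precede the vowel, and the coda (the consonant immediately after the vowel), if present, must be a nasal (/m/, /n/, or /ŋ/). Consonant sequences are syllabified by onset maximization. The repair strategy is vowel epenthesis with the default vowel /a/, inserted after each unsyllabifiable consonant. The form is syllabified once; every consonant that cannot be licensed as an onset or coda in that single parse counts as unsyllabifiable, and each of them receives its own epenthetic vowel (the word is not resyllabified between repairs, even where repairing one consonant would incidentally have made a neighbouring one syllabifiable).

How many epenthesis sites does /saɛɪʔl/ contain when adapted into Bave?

2

The unsyllabifiable consonants are /ʔ/, /l/; each receives one epenthetic vowel.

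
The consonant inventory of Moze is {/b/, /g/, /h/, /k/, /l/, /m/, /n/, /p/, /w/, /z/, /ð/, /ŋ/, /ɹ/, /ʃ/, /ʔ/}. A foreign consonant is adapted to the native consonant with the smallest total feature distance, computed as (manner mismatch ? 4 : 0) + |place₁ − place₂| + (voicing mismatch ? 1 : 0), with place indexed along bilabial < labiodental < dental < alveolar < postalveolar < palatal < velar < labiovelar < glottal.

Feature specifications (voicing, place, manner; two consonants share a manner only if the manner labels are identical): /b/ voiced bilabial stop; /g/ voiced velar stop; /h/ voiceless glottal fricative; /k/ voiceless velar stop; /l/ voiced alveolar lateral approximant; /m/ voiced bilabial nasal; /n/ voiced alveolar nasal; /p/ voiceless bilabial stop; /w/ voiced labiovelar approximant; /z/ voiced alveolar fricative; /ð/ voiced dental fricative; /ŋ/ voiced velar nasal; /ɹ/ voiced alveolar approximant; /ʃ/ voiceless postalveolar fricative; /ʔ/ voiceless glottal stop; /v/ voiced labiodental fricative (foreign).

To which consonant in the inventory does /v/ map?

/ð/ is closest: same manner (fricative), place distance 1 (labiodental→dental), same voicing; total 1. Next closest is /z/ at distance 2.

ð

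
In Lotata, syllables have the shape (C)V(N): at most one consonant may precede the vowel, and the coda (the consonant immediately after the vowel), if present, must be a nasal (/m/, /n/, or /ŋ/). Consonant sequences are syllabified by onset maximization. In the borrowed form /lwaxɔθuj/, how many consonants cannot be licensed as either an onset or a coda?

Under (C)V(N), the unsyllabifiable consonants are /l/, /j/ (only a nasal (/m/, /n/, or /ŋ/) is licensed in coda position; onsets are limited to one consonant).

2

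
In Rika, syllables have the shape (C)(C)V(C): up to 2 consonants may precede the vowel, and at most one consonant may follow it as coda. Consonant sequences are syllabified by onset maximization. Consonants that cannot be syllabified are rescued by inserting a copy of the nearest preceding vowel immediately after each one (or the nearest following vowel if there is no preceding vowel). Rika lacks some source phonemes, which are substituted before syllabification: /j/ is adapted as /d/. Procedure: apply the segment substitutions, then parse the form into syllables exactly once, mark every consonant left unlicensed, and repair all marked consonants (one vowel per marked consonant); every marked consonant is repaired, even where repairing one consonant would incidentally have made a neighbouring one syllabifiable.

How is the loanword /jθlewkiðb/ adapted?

deθlewkiðbi

Substitution: /j/ → /d/, giving /dθlewkiðb/.
The consonants /d/, /b/ cannot be parsed into a legal (C)(C)V(C) syllable (at most one coda consonant is licensed; onsets may contain at most 2 consonants).
Each unlicensed consonant becomes the onset of a new syllable: /d/ → /de/, /b/ → /bi/.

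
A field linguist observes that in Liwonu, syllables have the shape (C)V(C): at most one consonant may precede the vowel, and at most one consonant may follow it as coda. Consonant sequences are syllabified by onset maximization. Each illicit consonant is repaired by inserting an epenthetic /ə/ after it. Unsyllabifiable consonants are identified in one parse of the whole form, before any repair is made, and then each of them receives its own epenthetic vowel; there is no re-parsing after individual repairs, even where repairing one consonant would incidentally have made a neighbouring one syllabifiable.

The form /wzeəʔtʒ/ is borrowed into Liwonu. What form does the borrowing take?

Syllabifying with onset maximization leaves /w/, /t/, /ʒ/ stranded (at most one coda consonant is licensed; onsets are limited to one consonant).
Each unlicensed consonant becomes the onset of a new syllable: /w/ → /wə/, /t/ → /tə/, /ʒ/ → /ʒə/.

wəzeəʔtəʒə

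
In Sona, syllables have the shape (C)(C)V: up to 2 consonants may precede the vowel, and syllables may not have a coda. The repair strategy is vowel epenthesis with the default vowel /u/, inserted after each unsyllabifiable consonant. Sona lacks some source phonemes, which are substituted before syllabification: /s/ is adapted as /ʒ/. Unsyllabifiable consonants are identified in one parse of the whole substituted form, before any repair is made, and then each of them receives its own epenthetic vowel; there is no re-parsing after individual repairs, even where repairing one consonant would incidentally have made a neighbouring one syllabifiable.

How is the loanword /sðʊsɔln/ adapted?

Substitution: /s/ → /ʒ/, giving /ʒðʊʒɔln/.
The consonants /l/, /n/ cannot be parsed into a legal (C)(C)V syllable (no codas are permitted; onsets may contain at most 2 consonants).
Inserting the epenthetic vowel yields /l/ → /lu/, /n/ → /nu/.

ʒðʊʒɔlunu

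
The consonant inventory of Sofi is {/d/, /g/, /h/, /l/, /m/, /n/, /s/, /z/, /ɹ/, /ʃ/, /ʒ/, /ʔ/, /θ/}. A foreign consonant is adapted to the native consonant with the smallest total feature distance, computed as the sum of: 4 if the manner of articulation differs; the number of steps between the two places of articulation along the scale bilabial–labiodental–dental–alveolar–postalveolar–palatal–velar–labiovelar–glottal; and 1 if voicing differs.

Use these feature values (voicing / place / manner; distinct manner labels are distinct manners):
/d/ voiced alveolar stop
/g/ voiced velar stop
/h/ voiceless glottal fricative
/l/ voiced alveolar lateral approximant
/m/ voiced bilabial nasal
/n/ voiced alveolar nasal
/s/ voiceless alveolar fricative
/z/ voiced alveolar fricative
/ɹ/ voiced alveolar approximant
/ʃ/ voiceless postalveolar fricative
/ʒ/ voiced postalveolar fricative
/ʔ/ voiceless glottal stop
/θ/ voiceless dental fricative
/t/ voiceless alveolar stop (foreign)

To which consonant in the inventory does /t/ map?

d

/d/ is closest: same manner (stop), place distance 0 (alveolar→alveolar), voicing differs (+1); total 1. Next closest is /g/ at distance 4.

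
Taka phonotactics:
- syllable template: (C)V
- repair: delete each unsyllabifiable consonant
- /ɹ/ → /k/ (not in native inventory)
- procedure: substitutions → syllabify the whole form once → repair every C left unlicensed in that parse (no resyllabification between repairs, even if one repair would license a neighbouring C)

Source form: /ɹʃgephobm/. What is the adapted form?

Substitution: /ɹ/ → /k/, giving /kʃgephobm/.
Syllabifying with onset maximization leaves /k/, /ʃ/, /p/, /b/, /m/ stranded (no codas are permitted; onsets are limited to one consonant).
Deletion applies to /k/, /ʃ/, /p/, /b/, /m/.

geho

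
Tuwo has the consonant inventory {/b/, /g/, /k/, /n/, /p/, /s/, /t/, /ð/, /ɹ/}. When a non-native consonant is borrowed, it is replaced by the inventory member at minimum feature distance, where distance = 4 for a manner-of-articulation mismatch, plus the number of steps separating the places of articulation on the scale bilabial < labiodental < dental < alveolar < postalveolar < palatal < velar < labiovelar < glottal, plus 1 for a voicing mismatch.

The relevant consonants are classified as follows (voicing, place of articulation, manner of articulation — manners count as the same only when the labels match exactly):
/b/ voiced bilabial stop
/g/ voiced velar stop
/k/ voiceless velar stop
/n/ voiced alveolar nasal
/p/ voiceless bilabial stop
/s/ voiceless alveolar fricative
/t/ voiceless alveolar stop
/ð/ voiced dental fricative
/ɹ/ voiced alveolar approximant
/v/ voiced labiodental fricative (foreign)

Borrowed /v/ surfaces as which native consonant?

ð

/ð/ is closest: same manner (fricative), place distance 1 (labiodental→dental), same voicing; total 1. Next closest is /s/ at distance 3.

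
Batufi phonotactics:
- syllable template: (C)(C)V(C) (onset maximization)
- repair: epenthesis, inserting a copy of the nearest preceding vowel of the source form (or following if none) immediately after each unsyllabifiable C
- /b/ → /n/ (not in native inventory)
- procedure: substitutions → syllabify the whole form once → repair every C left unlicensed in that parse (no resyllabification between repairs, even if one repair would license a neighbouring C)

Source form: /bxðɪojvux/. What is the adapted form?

Substitution: /b/ → /n/, giving /nxðɪojvux/.
The consonants /n/ cannot be parsed into a legal (C)(C)V(C) syllable (at most one coda consonant is licensed; onsets may contain at most 2 consonants).
Epenthesis after each stranded consonant: /n/ → /nɪ/.

nɪxðɪojvux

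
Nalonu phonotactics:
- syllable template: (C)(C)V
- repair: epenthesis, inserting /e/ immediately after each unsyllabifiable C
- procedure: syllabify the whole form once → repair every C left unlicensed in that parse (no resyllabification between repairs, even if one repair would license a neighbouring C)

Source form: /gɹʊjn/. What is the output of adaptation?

gɹʊjene

Under (C)(C)V, the unsyllabifiable consonants are /j/, /n/ (no codas are permitted; onsets may contain at most 2 consonants).
Each unlicensed consonant becomes the onset of a new syllable: /j/ → /je/, /n/ → /ne/.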